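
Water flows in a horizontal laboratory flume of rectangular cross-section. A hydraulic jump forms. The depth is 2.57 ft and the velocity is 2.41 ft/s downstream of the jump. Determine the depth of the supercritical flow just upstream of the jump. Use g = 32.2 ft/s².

Fr₂ = V₂/√(g·y₂) = 2.41/√(32.2×2.57) = 0.265.
Since the conjugate-depth ratio holds either way, y₁/y₂ = ½[√(1 + 8Fr₂²) − 1] = ½[√1.561 − 1] = 0.125.
y₁ = 0.125 × 2.57 = 0.321 ft.

y₁ = 0.321 ft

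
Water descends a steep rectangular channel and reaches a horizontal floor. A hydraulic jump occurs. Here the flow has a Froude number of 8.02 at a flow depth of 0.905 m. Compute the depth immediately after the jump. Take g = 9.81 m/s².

Fr₁ = 8.02 (given).
By Bélanger, y₂/y₁ = ½[√(1 + 8Fr₁²) − 1] = ½[√515.6 − 1] = 10.9.
y₂ = 10.9 × 0.905 = 9.82 m.

y₂ = 9.82 m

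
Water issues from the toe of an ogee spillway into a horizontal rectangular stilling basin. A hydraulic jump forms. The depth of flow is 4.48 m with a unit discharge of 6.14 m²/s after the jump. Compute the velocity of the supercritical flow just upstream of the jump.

V₁ = 17.3 m/s

V₂ = q/y₂ = 6.14/4.48 = 1.37 m/s; Fr₂ = V₂/√(g·y₂) = 0.207.
From the momentum equation (using Fr₂), y₁/y₂ = ½[√(1 + 8Fr₂²) − 1] = ½[√1.342 − 1] = 0.0792.
y₁ = 0.0792 × 4.48 = 0.355 m.
V₁ = q/y₁ = 6.14/0.355 = 17.3 m/s.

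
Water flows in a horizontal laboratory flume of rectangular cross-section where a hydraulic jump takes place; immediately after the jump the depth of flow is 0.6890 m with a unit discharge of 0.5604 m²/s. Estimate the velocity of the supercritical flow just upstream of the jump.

V₂ = q/y₂ = 0.5604/0.6890 = 0.8134 m/s; Fr₂ = V₂/√(g·y₂) = 0.3128.
The Bélanger relation is symmetric: y₁/y₂ = ½[√(1 + 8Fr₂²) − 1] = ½[√1.7830 − 1] = 0.1676.
y₁ = 0.1676 × 0.6890 = 0.1155 m.
V₁ = q/y₁ = 0.5604/0.1155 = 4.852 m/s.

V₁ = 4.852 m/s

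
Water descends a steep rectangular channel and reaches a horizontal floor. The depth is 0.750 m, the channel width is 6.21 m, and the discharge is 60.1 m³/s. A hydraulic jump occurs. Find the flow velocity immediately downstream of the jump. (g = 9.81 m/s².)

q = Q/b = 60.1/6.21 = 9.68 m²/s; V₁ = q/y₁ = 12.9 m/s. Fr₁ = V₁/√(g·y₁) = 4.76.
From the momentum equation for a rectangular channel, y₂/y₁ = ½[√(1 + 8Fr₁²) − 1] = ½[√182.1 − 1] = 6.25.
y₂ = 6.25 × 0.750 = 4.68 m.
V₂ = q/y₂ = 9.68/4.68 = 2.07 m/s.

V₂ = 2.07 m/s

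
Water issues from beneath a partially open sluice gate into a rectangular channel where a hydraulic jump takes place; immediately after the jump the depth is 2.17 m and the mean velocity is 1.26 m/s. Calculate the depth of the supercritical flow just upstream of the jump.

y₁ = 0.286 m

Fr₂ = V₂/√(g·y₂) = 1.26/√(9.81×2.17) = 0.273.
Applying the sequent-depth relation in reverse, y₁/y₂ = ½[√(1 + 8Fr₂²) − 1] = ½[√1.597 − 1] = 0.132.
y₁ = 0.132 × 2.17 = 0.286 m.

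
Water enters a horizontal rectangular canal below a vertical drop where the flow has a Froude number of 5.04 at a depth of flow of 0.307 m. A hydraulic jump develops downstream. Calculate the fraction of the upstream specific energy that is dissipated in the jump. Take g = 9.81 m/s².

ΔE/E₁ = 0.494 (49.4%)

Fr₁ = 5.04 (given).
Sequent-depth ratio: y₂/y₁ = ½[√(1 + 8Fr₁²) − 1] = ½[√204.2 − 1] = 6.65.
y₂ = 6.65 × 0.307 = 2.04 m.
E₁ = y₁(1 + Fr₁²/2) = 0.307×(1 + 5.04²/2) = 4.21 m. ΔE = (y₂ − y₁)³/(4y₁y₂) = 2.08 m. ΔE/E₁ = 2.08/4.21 = 0.494.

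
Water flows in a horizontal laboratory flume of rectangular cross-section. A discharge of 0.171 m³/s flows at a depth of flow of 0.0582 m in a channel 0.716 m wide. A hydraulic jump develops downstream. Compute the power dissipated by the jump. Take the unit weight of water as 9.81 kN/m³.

P = 0.807 kW

q = Q/b = 0.171/0.716 = 0.239 m²/s; V₁ = q/y₁ = 4.10 m/s. Fr₁ = V₁/√(g·y₁) = 5.43.
From the momentum equation for a rectangular channel, y₂/y₁ = ½[√(1 + 8Fr₁²) − 1] = ½[√236.9 − 1] = 7.20.
y₂ = 7.20 × 0.0582 = 0.419 m.
Head loss: ΔE = (y₂ − y₁)³/(4y₁y₂) = (0.419 − 0.0582)³/(4×0.0582×0.419) = 0.0469/0.0975 = 0.481 m.
P = γ·Q·ΔE = 9.81 × 0.171 × 0.481 = 0.807 kW.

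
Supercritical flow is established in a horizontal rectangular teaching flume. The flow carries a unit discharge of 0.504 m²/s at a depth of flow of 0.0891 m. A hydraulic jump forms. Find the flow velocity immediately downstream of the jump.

V₁ = q/y₁ = 0.504/0.0891 = 5.66 m/s. Fr₁ = V₁/√(g·y₁) = 5.66/√(9.81×0.0891) = 6.05.
By Bélanger, y₂/y₁ = ½[√(1 + 8Fr₁²) − 1] = ½[√293.9 − 1] = 8.07.
y₂ = 8.07 × 0.0891 = 0.719 m.
V₂ = q/y₂ = 0.504/0.719 = 0.701 m/s.

V₂ = 0.701 m/s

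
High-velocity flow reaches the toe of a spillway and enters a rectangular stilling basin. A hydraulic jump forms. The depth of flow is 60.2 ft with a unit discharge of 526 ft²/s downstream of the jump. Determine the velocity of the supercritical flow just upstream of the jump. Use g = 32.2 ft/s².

V₁ = 119 ft/s

V₂ = q/y₂ = 526/60.2 = 8.74 ft/s; Fr₂ = V₂/√(g·y₂) = 0.198.
Since the conjugate-depth ratio holds either way, y₁/y₂ = ½[√(1 + 8Fr₂²) − 1] = ½[√1.315 − 1] = 0.0734.
y₁ = 0.0734 × 60.2 = 4.42 ft.
V₁ = q/y₁ = 526/4.42 = 119 ft/s.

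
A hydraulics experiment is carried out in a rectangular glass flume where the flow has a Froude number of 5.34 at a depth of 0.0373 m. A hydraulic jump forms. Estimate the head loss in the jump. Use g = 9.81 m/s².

Fr₁ = 5.34 (given).
From the momentum equation for a rectangular channel, y₂/y₁ = ½[√(1 + 8Fr₁²) − 1] = ½[√229.1 − 1] = 7.07.
y₂ = 7.07 × 0.0373 = 0.264 m.
V₁ = Fr₁·√(g·y₁) = 5.34×√(9.81×0.0373) = 3.23 m/s; q = V₁·y₁ = 0.120 m²/s. V₂ = q/y₂ = 0.120/0.264 = 0.457 m/s. E₁ = y₁ + V₁²/2g = 0.569 m; E₂ = y₂ + V₂²/2g = 0.274 m. ΔE = E₁ − E₂ = 0.295 m.

ΔE = 0.295 m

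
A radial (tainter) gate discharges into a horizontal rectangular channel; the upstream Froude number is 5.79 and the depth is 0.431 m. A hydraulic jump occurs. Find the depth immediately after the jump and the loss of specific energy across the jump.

Fr₁ = 5.79 (given).
By Bélanger, y₂/y₁ = ½[√(1 + 8Fr₁²) − 1] = ½[√269.2 − 1] = 7.70.
y₂ = 7.70 × 0.431 = 3.32 m.
Head loss: ΔE = (y₂ − y₁)³/(4y₁y₂) = (3.32 − 0.431)³/(4×0.431×3.32) = 24.1/5.72 = 4.21 m.

y₂ = 3.32 m; ΔE = 4.21 m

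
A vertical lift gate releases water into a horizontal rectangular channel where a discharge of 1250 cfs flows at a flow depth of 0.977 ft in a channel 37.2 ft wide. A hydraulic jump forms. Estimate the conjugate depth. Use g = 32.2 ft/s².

q = Q/b = 1250/37.2 = 33.6 ft²/s; V₁ = q/y₁ = 34.4 ft/s. Fr₁ = V₁/√(g·y₁) = 6.13.
Bélanger equation: y₂/y₁ = ½[√(1 + 8Fr₁²) − 1] = ½[√301.8 − 1] = 8.19.
y₂ = 8.19 × 0.977 = 8.00 ft.

y₂ = 8.00 ft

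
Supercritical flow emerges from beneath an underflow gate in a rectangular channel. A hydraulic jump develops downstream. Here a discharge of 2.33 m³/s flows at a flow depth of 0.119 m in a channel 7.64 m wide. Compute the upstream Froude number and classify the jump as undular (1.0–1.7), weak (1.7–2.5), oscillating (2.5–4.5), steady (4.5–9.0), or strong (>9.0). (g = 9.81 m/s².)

q = Q/b = 2.33/7.64 = 0.305 m²/s; V₁ = q/y₁ = 2.56 m/s. Fr₁ = V₁/√(g·y₁) = 2.37.
Fr₁ = 2.37 lies in the weak range.

Fr₁ = 2.37; weak jump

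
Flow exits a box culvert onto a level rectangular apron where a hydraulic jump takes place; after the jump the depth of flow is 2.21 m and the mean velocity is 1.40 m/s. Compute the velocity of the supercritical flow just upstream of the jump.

V₁ = 8.95 m/s

Fr₂ = V₂/√(g·y₂) = 1.40/√(9.81×2.21) = 0.301.
The Bélanger relation is symmetric: y₁/y₂ = ½[√(1 + 8Fr₂²) − 1] = ½[√1.723 − 1] = 0.156.
y₁ = 0.156 × 2.21 = 0.346 m.
V₁ = q/y₁ = 3.09/0.346 = 8.95 m/s.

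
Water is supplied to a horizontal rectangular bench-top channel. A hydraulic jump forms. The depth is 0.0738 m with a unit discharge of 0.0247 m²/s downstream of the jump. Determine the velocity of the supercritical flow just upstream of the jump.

V₁ = 1.35 m/s

V₂ = q/y₂ = 0.0247/0.0738 = 0.335 m/s; Fr₂ = V₂/√(g·y₂) = 0.393.
Since the conjugate-depth ratio holds either way, y₁/y₂ = ½[√(1 + 8Fr₂²) − 1] = ½[√2.238 − 1] = 0.248.
y₁ = 0.248 × 0.0738 = 0.0183 m.
V₁ = q/y₁ = 0.0247/0.0183 = 1.35 m/s.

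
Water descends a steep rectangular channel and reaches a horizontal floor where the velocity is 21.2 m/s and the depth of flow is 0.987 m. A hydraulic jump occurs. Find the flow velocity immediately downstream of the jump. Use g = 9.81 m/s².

V₂ = 2.32 m/s

Fr₁ = V₁/√(g·y₁) = 21.2/√(9.81×0.987) = 6.81.
Bélanger equation: y₂/y₁ = ½[√(1 + 8Fr₁²) − 1] = ½[√372.3 − 1] = 9.15.
y₂ = 9.15 × 0.987 = 9.03 m.
q = V₁·y₁ = 21.2 × 0.987 = 20.9 m²/s.
V₂ = q/y₂ = 20.9/9.03 = 2.32 m/s.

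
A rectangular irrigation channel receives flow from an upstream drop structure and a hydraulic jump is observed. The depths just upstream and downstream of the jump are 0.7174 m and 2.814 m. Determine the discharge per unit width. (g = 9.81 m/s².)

For a rectangular channel the momentum equation gives q² = ½·g·y₁·y₂·(y₁ + y₂) = ½×9.81×0.7174×2.814×3.531 = 34.97.
q = √34.97 = 5.913 m²/s.

q = 5.913 m²/s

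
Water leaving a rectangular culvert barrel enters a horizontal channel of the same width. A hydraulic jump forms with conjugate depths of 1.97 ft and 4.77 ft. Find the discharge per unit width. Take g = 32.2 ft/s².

For a rectangular channel the momentum equation gives q² = ½·g·y₁·y₂·(y₁ + y₂) = ½×32.2×1.97×4.77×6.74 = 1020.
q = √1020 = 31.9 ft²/s.

q = 31.9 ft²/s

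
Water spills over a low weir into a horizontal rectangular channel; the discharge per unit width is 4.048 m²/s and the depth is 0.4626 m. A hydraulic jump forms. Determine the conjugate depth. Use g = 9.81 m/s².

y₂ = 2.466 m

V₁ = q/y₁ = 4.048/0.4626 = 8.751 m/s. Fr₁ = V₁/√(g·y₁) = 8.751/√(9.81×0.4626) = 4.108.
Sequent-depth ratio: y₂/y₁ = ½[√(1 + 8Fr₁²) − 1] = ½[√135.98 − 1] = 5.331.
y₂ = 5.331 × 0.4626 = 2.466 m.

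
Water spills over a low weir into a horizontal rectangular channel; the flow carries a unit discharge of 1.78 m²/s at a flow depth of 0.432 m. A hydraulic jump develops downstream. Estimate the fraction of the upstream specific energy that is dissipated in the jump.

ΔE/E₁ = 0.0910 (9.10%)

V₁ = q/y₁ = 1.78/0.432 = 4.12 m/s. Fr₁ = V₁/√(g·y₁) = 4.12/√(9.81×0.432) = 2.00.
By Bélanger, y₂/y₁ = ½[√(1 + 8Fr₁²) − 1] = ½[√33.05 − 1] = 2.37.
y₂ = 2.37 × 0.432 = 1.03 m.
E₁ = y₁ + V₁²/2g = 1.30 m. ΔE = (y₂ − y₁)³/(4y₁y₂) = 0.118 m. ΔE/E₁ = 0.118/1.30 = 0.0910.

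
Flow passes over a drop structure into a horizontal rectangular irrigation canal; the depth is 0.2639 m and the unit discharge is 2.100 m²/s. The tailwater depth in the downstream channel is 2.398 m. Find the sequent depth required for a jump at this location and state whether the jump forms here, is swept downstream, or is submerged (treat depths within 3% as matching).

y₂ = 1.719 m; the jump is submerged

V₁ = q/y₁ = 2.100/0.2639 = 7.958 m/s. Fr₁ = V₁/√(g·y₁) = 7.958/√(9.81×0.2639) = 4.946.
Conjugate-depth relation: y₂/y₁ = ½[√(1 + 8Fr₁²) − 1] = ½[√196.68 − 1] = 6.512.
y₂ = 6.512 × 0.2639 = 1.719 m.
Tailwater y_tw = 2.398 m: y_tw > y₂, so the jump is submerged.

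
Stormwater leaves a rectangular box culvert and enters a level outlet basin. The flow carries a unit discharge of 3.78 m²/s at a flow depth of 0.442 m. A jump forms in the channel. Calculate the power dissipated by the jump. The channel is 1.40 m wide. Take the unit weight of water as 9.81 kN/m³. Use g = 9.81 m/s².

P = 87.4 kW

V₁ = q/y₁ = 3.78/0.442 = 8.55 m/s. Fr₁ = V₁/√(g·y₁) = 8.55/√(9.81×0.442) = 4.11.
Conjugate-depth relation: y₂/y₁ = ½[√(1 + 8Fr₁²) − 1] = ½[√135.9 − 1] = 5.33.
y₂ = 5.33 × 0.442 = 2.36 m.
Head loss: ΔE = (y₂ − y₁)³/(4y₁y₂) = (2.36 − 0.442)³/(4×0.442×2.36) = 7.01/4.16 = 1.68 m.
Q = q·b = 3.78 × 1.40 = 5.29 m³/s. P = γ·Q·ΔE = 9.81 × 5.29 × 1.68 = 87.4 kW.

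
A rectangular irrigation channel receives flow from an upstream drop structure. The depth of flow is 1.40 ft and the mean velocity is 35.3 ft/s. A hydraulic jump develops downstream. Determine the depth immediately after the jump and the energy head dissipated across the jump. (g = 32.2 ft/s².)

Fr₁ = V₁/√(g·y₁) = 35.3/√(32.2×1.40) = 5.26.
Sequent-depth ratio: y₂/y₁ = ½[√(1 + 8Fr₁²) − 1] = ½[√222.1 − 1] = 6.95.
y₂ = 6.95 × 1.40 = 9.73 ft.
q = V₁·y₁ = 35.3 × 1.40 = 49.4 ft²/s. V₂ = q/y₂ = 49.4/9.73 = 5.08 ft/s. E₁ = y₁ + V₁²/2g = 20.7 ft; E₂ = y₂ + V₂²/2g = 10.1 ft. ΔE = E₁ − E₂ = 10.6 ft.

y₂ = 9.73 ft; ΔE = 10.6 ft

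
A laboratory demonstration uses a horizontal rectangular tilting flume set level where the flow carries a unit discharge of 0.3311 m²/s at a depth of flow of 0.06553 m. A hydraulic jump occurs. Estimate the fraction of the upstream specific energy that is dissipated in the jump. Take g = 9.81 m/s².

V₁ = q/y₁ = 0.3311/0.06553 = 5.053 m/s. Fr₁ = V₁/√(g·y₁) = 5.053/√(9.81×0.06553) = 6.302.
Conjugate-depth relation: y₂/y₁ = ½[√(1 + 8Fr₁²) − 1] = ½[√318.70 − 1] = 8.426.
y₂ = 8.426 × 0.06553 = 0.5522 m.
E₁ = y₁ + V₁²/2g = 1.367 m. ΔE = (y₂ − y₁)³/(4y₁y₂) = 0.7962 m. ΔE/E₁ = 0.7962/1.367 = 0.583.

ΔE/E₁ = 0.583 (58.3%)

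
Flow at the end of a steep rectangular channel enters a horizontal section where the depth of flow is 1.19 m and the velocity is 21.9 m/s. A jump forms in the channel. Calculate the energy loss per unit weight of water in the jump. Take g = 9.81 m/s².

Fr₁ = V₁/√(g·y₁) = 21.9/√(9.81×1.19) = 6.41.
From the momentum equation for a rectangular channel, y₂/y₁ = ½[√(1 + 8Fr₁²) − 1] = ½[√329.7 − 1] = 8.58.
y₂ = 8.58 × 1.19 = 10.2 m.
q = V₁·y₁ = 21.9 × 1.19 = 26.1 m²/s. V₂ = q/y₂ = 26.1/10.2 = 2.55 m/s. E₁ = y₁ + V₁²/2g = 25.6 m; E₂ = y₂ + V₂²/2g = 10.5 m. ΔE = E₁ − E₂ = 15.1 m.

ΔE = 15.1 m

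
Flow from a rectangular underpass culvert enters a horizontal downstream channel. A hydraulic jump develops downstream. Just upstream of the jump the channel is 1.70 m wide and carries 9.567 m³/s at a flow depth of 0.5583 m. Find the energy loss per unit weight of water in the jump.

q = Q/b = 9.567/1.70 = 5.628 m²/s; V₁ = q/y₁ = 10.08 m/s. Fr₁ = V₁/√(g·y₁) = 4.307.
Conjugate-depth relation: y₂/y₁ = ½[√(1 + 8Fr₁²) − 1] = ½[√149.41 − 1] = 5.612.
y₂ = 5.612 × 0.5583 = 3.133 m.
Head loss: ΔE = (y₂ − y₁)³/(4y₁y₂) = (3.133 − 0.5583)³/(4×0.5583×3.133) = 17.07/6.997 = 2.440 m.

ΔE = 2.440 m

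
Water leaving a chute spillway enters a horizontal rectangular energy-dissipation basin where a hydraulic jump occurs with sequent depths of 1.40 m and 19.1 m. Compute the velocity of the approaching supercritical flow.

For a rectangular channel the momentum equation gives q² = ½·g·y₁·y₂·(y₁ + y₂) = ½×9.81×1.40×19.1×20.5 = 2689.
q = √2689 = 51.9 m²/s.
V₁ = q/y₁ = 51.9/1.40 = 37.0 m/s.

V₁ = 37.0 m/s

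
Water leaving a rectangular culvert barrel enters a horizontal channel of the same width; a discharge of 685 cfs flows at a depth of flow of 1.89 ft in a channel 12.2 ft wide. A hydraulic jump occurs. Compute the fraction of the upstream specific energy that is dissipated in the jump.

ΔE/E₁ = 0.369 (36.9%)

q = Q/b = 685/12.2 = 56.1 ft²/s; V₁ = q/y₁ = 29.7 ft/s. Fr₁ = V₁/√(g·y₁) = 3.81.
From the momentum equation for a rectangular channel, y₂/y₁ = ½[√(1 + 8Fr₁²) − 1] = ½[√117.0 − 1] = 4.91.
y₂ = 4.91 × 1.89 = 9.28 ft.
E₁ = y₁ + V₁²/2g = 15.6 ft. ΔE = (y₂ − y₁)³/(4y₁y₂) = 5.75 ft. ΔE/E₁ = 5.75/15.6 = 0.369.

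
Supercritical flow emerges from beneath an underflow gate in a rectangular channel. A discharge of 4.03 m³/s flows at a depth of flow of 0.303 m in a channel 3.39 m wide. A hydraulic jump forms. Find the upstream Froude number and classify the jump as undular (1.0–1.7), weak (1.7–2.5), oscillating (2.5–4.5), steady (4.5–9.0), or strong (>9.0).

q = Q/b = 4.03/3.39 = 1.19 m²/s; V₁ = q/y₁ = 3.92 m/s. Fr₁ = V₁/√(g·y₁) = 2.28.
Fr₁ = 2.28 lies in the weak range.

Fr₁ = 2.28; weak jump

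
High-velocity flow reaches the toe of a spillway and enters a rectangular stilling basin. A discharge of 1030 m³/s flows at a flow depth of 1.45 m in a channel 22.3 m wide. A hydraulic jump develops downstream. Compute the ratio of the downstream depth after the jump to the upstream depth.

q = Q/b = 1030/22.3 = 46.2 m²/s; V₁ = q/y₁ = 31.9 m/s. Fr₁ = V₁/√(g·y₁) = 8.45.
Sequent-depth ratio: y₂/y₁ = ½[√(1 + 8Fr₁²) − 1] = ½[√571.7 − 1] = 11.5.

y₂/y₁ = 11.5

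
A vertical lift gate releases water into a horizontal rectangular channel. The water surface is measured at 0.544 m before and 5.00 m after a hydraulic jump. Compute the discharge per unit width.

q = 8.60 m²/s

For a rectangular channel the momentum equation gives q² = ½·g·y₁·y₂·(y₁ + y₂) = ½×9.81×0.544×5.00×5.54 = 74.0.
q = √74.0 = 8.60 m²/s.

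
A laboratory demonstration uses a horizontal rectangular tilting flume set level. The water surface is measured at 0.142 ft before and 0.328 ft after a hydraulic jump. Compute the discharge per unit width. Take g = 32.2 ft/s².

q = 0.594 ft²/s

For a rectangular channel the momentum equation gives q² = ½·g·y₁·y₂·(y₁ + y₂) = ½×32.2×0.142×0.328×0.470 = 0.352.
q = √0.352 = 0.594 ft²/s.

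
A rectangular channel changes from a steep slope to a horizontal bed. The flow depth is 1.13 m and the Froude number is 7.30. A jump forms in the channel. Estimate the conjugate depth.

Fr₁ = 7.30 (given).
Bélanger equation: y₂/y₁ = ½[√(1 + 8Fr₁²) − 1] = ½[√427.3 − 1] = 9.84.
y₂ = 9.84 × 1.13 = 11.1 m.

y₂ = 11.1 m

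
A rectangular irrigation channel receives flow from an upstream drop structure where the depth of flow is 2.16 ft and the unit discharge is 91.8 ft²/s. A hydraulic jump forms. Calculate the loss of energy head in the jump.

V₁ = q/y₁ = 91.8/2.16 = 42.5 ft/s. Fr₁ = V₁/√(g·y₁) = 42.5/√(32.2×2.16) = 5.10.
Sequent-depth ratio: y₂/y₁ = ½[√(1 + 8Fr₁²) − 1] = ½[√208.8 − 1] = 6.72.
y₂ = 6.72 × 2.16 = 14.5 ft.
Head loss: ΔE = (y₂ − y₁)³/(4y₁y₂) = (14.5 − 2.16)³/(4×2.16×14.5) = 1890/125 = 15.1 ft.

ΔE = 15.1 ft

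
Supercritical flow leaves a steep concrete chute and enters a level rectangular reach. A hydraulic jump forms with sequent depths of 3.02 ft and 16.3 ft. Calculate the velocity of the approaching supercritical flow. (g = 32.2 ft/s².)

For a rectangular channel the momentum equation gives q² = ½·g·y₁·y₂·(y₁ + y₂) = ½×32.2×3.02×16.3×19.3 = 15312.
q = √15312 = 124 ft²/s.
V₁ = q/y₁ = 124/3.02 = 41.0 ft/s.

V₁ = 41.0 ft/s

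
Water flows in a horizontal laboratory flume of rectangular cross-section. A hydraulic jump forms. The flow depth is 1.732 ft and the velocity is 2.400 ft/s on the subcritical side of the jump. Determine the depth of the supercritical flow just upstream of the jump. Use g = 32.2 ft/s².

y₁ = 0.3043 ft

Fr₂ = V₂/√(g·y₂) = 2.400/√(32.2×1.732) = 0.3214.
The Bélanger relation is symmetric: y₁/y₂ = ½[√(1 + 8Fr₂²) − 1] = ½[√1.8262 − 1] = 0.1757.
y₁ = 0.1757 × 1.732 = 0.3043 ft.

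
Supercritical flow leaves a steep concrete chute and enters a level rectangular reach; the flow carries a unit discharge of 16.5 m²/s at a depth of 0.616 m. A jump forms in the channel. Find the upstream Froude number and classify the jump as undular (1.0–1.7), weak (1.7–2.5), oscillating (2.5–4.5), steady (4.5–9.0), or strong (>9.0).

V₁ = q/y₁ = 16.5/0.616 = 26.8 m/s. Fr₁ = V₁/√(g·y₁) = 26.8/√(9.81×0.616) = 10.9.
Fr₁ = 10.9 lies in the strong range.

Fr₁ = 10.9; strong jump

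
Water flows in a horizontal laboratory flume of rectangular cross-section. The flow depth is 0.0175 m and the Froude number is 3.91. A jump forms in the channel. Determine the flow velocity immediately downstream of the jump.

V₂ = 0.321 m/s

Fr₁ = 3.91 (given).
From the momentum equation for a rectangular channel, y₂/y₁ = ½[√(1 + 8Fr₁²) − 1] = ½[√123.3 − 1] = 5.05.
y₂ = 5.05 × 0.0175 = 0.0884 m.
V₁ = Fr₁·√(g·y₁) = 3.91×√(9.81×0.0175) = 1.62 m/s; q = V₁·y₁ = 0.0284 m²/s.
V₂ = q/y₂ = 0.0284/0.0884 = 0.321 m/s.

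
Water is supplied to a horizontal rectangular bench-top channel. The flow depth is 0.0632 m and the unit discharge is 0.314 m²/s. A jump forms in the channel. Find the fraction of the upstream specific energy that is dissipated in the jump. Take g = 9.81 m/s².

ΔE/E₁ = 0.583 (58.3%)

V₁ = q/y₁ = 0.314/0.0632 = 4.97 m/s. Fr₁ = V₁/√(g·y₁) = 4.97/√(9.81×0.0632) = 6.31.
From the momentum equation for a rectangular channel, y₂/y₁ = ½[√(1 + 8Fr₁²) − 1] = ½[√319.5 − 1] = 8.44.
y₂ = 8.44 × 0.0632 = 0.533 m.
E₁ = y₁ + V₁²/2g = 1.32 m. ΔE = (y₂ − y₁)³/(4y₁y₂) = 0.770 m. ΔE/E₁ = 0.770/1.32 = 0.583.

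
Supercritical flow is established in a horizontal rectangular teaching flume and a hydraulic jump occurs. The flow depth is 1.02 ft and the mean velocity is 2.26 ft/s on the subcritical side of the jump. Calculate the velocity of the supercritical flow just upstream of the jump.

Fr₂ = V₂/√(g·y₂) = 2.26/√(32.2×1.02) = 0.394.
Applying the sequent-depth relation in reverse, y₁/y₂ = ½[√(1 + 8Fr₂²) − 1] = ½[√2.244 − 1] = 0.249.
y₁ = 0.249 × 1.02 = 0.254 ft.
V₁ = q/y₁ = 2.31/0.254 = 9.08 ft/s.

V₁ = 9.08 ft/s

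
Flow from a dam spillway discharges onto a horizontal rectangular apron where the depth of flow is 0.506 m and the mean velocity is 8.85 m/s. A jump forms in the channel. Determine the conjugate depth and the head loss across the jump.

y₂ = 2.60 m; ΔE = 1.75 m

Fr₁ = V₁/√(g·y₁) = 8.85/√(9.81×0.506) = 3.97.
Bélanger equation: y₂/y₁ = ½[√(1 + 8Fr₁²) − 1] = ½[√127.2 − 1] = 5.14.
y₂ = 5.14 × 0.506 = 2.60 m.
Head loss: ΔE = (y₂ − y₁)³/(4y₁y₂) = (2.60 − 0.506)³/(4×0.506×2.60) = 9.19/5.26 = 1.75 m.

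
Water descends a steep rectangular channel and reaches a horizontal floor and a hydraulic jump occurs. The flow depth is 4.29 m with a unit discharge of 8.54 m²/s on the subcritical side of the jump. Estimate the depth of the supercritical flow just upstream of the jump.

y₁ = 0.695 m

V₂ = q/y₂ = 8.54/4.29 = 1.99 m/s; Fr₂ = V₂/√(g·y₂) = 0.307.
Applying the sequent-depth relation in reverse, y₁/y₂ = ½[√(1 + 8Fr₂²) − 1] = ½[√1.753 − 1] = 0.162.
y₁ = 0.162 × 4.29 = 0.695 m.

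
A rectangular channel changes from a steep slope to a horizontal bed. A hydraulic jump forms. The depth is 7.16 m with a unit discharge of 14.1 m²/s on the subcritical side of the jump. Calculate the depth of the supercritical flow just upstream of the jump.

V₂ = q/y₂ = 14.1/7.16 = 1.97 m/s; Fr₂ = V₂/√(g·y₂) = 0.235.
Since the conjugate-depth ratio holds either way, y₁/y₂ = ½[√(1 + 8Fr₂²) − 1] = ½[√1.442 − 1] = 0.100.
y₁ = 0.100 × 7.16 = 0.719 m.

y₁ = 0.719 m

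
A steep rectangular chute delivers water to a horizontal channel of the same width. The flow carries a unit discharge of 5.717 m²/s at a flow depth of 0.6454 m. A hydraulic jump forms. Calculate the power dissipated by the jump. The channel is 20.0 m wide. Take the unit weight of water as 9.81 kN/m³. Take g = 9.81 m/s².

P = 1728 kW

V₁ = q/y₁ = 5.717/0.6454 = 8.858 m/s. Fr₁ = V₁/√(g·y₁) = 8.858/√(9.81×0.6454) = 3.520.
From the momentum equation for a rectangular channel, y₂/y₁ = ½[√(1 + 8Fr₁²) − 1] = ½[√100.14 − 1] = 4.504.
y₂ = 4.504 × 0.6454 = 2.907 m.
V₂ = q/y₂ = 5.717/2.907 = 1.967 m/s. E₁ = y₁ + V₁²/2g = 4.645 m; E₂ = y₂ + V₂²/2g = 3.104 m. ΔE = E₁ − E₂ = 1.541 m.
Q = q·b = 5.717 × 20.0 = 114.3 m³/s. P = γ·Q·ΔE = 9.81 × 114.3 × 1.541 = 1728 kW.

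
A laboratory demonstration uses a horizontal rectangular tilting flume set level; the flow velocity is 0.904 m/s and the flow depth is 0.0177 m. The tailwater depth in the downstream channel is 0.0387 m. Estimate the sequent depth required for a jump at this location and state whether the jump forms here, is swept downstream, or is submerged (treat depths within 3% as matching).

y₂ = 0.0462 m; the jump is swept downstream

Fr₁ = V₁/√(g·y₁) = 0.904/√(9.81×0.0177) = 2.17.
Conjugate-depth relation: y₂/y₁ = ½[√(1 + 8Fr₁²) − 1] = ½[√38.65 − 1] = 2.61.
y₂ = 2.61 × 0.0177 = 0.0462 m.
Tailwater y_tw = 0.0387 m: y_tw < y₂, so the jump is swept downstream.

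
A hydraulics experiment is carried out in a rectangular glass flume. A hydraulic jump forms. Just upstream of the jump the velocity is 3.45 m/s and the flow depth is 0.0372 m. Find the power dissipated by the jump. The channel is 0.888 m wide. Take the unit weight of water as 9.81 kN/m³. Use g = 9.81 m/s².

Fr₁ = V₁/√(g·y₁) = 3.45/√(9.81×0.0372) = 5.71.
By Bélanger, y₂/y₁ = ½[√(1 + 8Fr₁²) − 1] = ½[√261.9 − 1] = 7.59.
y₂ = 7.59 × 0.0372 = 0.282 m.
q = V₁·y₁ = 3.45 × 0.0372 = 0.128 m²/s. V₂ = q/y₂ = 0.128/0.282 = 0.454 m/s. E₁ = y₁ + V₁²/2g = 0.644 m; E₂ = y₂ + V₂²/2g = 0.293 m. ΔE = E₁ − E₂ = 0.351 m.
Q = q·b = 0.128 × 0.888 = 0.114 m³/s. P = γ·Q·ΔE = 9.81 × 0.114 × 0.351 = 0.392 kW.

P = 0.392 kW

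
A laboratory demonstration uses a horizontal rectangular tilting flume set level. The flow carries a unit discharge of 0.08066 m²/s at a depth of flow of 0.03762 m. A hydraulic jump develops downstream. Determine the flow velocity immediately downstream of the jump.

V₂ = 0.4747 m/s

V₁ = q/y₁ = 0.08066/0.03762 = 2.144 m/s. Fr₁ = V₁/√(g·y₁) = 2.144/√(9.81×0.03762) = 3.529.
By Bélanger, y₂/y₁ = ½[√(1 + 8Fr₁²) − 1] = ½[√100.65 − 1] = 4.516.
y₂ = 4.516 × 0.03762 = 0.1699 m.
V₂ = q/y₂ = 0.08066/0.1699 = 0.4747 m/s.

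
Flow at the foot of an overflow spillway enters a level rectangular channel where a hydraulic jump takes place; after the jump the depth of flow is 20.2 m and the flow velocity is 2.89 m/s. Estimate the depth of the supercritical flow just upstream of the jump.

Fr₂ = V₂/√(g·y₂) = 2.89/√(9.81×20.2) = 0.205.
Since the conjugate-depth ratio holds either way, y₁/y₂ = ½[√(1 + 8Fr₂²) − 1] = ½[√1.337 − 1] = 0.0782.
y₁ = 0.0782 × 20.2 = 1.58 m.

y₁ = 1.58 m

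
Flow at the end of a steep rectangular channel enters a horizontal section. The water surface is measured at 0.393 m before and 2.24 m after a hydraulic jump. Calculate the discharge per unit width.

For a rectangular channel the momentum equation gives q² = ½·g·y₁·y₂·(y₁ + y₂) = ½×9.81×0.393×2.24×2.63 = 11.4.
q = √11.4 = 3.37 m²/s.

q = 3.37 m²/s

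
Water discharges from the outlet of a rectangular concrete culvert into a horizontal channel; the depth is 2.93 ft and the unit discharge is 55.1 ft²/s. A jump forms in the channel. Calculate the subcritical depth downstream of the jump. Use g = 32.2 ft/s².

y₂ = 6.69 ft

V₁ = q/y₁ = 55.1/2.93 = 18.8 ft/s. Fr₁ = V₁/√(g·y₁) = 18.8/√(32.2×2.93) = 1.94.
Sequent-depth ratio: y₂/y₁ = ½[√(1 + 8Fr₁²) − 1] = ½[√30.99 − 1] = 2.28.
y₂ = 2.28 × 2.93 = 6.69 ft.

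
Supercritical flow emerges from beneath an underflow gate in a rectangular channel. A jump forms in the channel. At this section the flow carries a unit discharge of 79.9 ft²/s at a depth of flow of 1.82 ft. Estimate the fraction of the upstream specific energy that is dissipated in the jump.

ΔE/E₁ = 0.547 (54.7%)

V₁ = q/y₁ = 79.9/1.82 = 43.9 ft/s. Fr₁ = V₁/√(g·y₁) = 43.9/√(32.2×1.82) = 5.73.
From the momentum equation for a rectangular channel, y₂/y₁ = ½[√(1 + 8Fr₁²) − 1] = ½[√264.1 − 1] = 7.63.
y₂ = 7.63 × 1.82 = 13.9 ft.
E₁ = y₁ + V₁²/2g = 31.7 ft. ΔE = (y₂ − y₁)³/(4y₁y₂) = 17.4 ft. ΔE/E₁ = 17.4/31.7 = 0.547.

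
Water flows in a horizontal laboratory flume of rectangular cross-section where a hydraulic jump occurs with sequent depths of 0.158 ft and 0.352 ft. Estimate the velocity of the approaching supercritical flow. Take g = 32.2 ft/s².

For a rectangular channel the momentum equation gives q² = ½·g·y₁·y₂·(y₁ + y₂) = ½×32.2×0.158×0.352×0.510 = 0.457.
q = √0.457 = 0.676 ft²/s.
V₁ = q/y₁ = 0.676/0.158 = 4.28 ft/s.

V₁ = 4.28 ft/s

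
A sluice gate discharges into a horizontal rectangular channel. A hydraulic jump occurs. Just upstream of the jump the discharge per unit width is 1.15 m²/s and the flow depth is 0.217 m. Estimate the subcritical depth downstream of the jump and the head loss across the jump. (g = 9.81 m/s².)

y₂ = 1.01 m; ΔE = 0.571 m

V₁ = q/y₁ = 1.15/0.217 = 5.30 m/s. Fr₁ = V₁/√(g·y₁) = 5.30/√(9.81×0.217) = 3.63.
Sequent-depth ratio: y₂/y₁ = ½[√(1 + 8Fr₁²) − 1] = ½[√106.5 − 1] = 4.66.
y₂ = 4.66 × 0.217 = 1.01 m.
Head loss: ΔE = (y₂ − y₁)³/(4y₁y₂) = (1.01 − 0.217)³/(4×0.217×1.01) = 0.501/0.878 = 0.571 m.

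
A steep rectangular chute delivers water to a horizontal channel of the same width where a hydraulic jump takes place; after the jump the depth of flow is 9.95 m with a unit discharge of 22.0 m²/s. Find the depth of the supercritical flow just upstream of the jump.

y₁ = 0.913 m

V₂ = q/y₂ = 22.0/9.95 = 2.21 m/s; Fr₂ = V₂/√(g·y₂) = 0.224.
Since the conjugate-depth ratio holds either way, y₁/y₂ = ½[√(1 + 8Fr₂²) − 1] = ½[√1.401 − 1] = 0.0918.
y₁ = 0.0918 × 9.95 = 0.913 m.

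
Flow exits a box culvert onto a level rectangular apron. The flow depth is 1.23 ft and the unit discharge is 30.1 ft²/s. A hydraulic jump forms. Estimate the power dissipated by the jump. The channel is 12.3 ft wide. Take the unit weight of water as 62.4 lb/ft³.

V₁ = q/y₁ = 30.1/1.23 = 24.5 ft/s. Fr₁ = V₁/√(g·y₁) = 24.5/√(32.2×1.23) = 3.89.
Bélanger equation: y₂/y₁ = ½[√(1 + 8Fr₁²) − 1] = ½[√122.0 − 1] = 5.02.
y₂ = 5.02 × 1.23 = 6.18 ft.
V₂ = q/y₂ = 30.1/6.18 = 4.87 ft/s. E₁ = y₁ + V₁²/2g = 10.5 ft; E₂ = y₂ + V₂²/2g = 6.55 ft. ΔE = E₁ − E₂ = 3.98 ft.
Q = q·b = 30.1 × 12.3 = 370 cfs. P = γ·Q·ΔE/550 = 62.4 × 370 × 3.98 / 550 = 167 hp.

P = 167 hp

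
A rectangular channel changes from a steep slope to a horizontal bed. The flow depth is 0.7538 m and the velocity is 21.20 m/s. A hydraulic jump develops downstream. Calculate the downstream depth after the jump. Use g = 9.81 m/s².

y₂ = 7.942 m

Fr₁ = V₁/√(g·y₁) = 21.20/√(9.81×0.7538) = 7.796.
By Bélanger, y₂/y₁ = ½[√(1 + 8Fr₁²) − 1] = ½[√487.22 − 1] = 10.54.
y₂ = 10.54 × 0.7538 = 7.942 m.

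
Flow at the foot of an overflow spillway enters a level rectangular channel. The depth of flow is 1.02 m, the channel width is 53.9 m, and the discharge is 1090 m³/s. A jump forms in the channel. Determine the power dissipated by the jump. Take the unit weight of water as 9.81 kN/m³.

q = Q/b = 1090/53.9 = 20.2 m²/s; V₁ = q/y₁ = 19.8 m/s. Fr₁ = V₁/√(g·y₁) = 6.27.
Conjugate-depth relation: y₂/y₁ = ½[√(1 + 8Fr₁²) − 1] = ½[√315.3 − 1] = 8.38.
y₂ = 8.38 × 1.02 = 8.55 m.
Head loss: ΔE = (y₂ − y₁)³/(4y₁y₂) = (8.55 − 1.02)³/(4×1.02×8.55) = 426/34.9 = 12.2 m.
P = γ·Q·ΔE = 9.81 × 1090 × 12.2 = 130705 kW.

P = 130705 kW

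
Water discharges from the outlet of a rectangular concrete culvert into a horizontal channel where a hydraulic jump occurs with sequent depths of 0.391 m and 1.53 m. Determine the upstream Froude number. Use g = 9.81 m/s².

Fr₁ = 3.10

For a rectangular channel the momentum equation gives q² = ½·g·y₁·y₂·(y₁ + y₂) = ½×9.81×0.391×1.53×1.92 = 5.64.
q = √5.64 = 2.37 m²/s.
V₁ = q/y₁ = 6.07 m/s; Fr₁ = V₁/√(g·y₁) = 3.10.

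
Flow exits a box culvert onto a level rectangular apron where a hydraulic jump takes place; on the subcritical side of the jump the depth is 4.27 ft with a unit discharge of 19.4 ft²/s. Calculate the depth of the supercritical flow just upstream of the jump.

V₂ = q/y₂ = 19.4/4.27 = 4.54 ft/s; Fr₂ = V₂/√(g·y₂) = 0.387.
The Bélanger relation is symmetric: y₁/y₂ = ½[√(1 + 8Fr₂²) − 1] = ½[√2.201 − 1] = 0.242.
y₁ = 0.242 × 4.27 = 1.03 ft.

y₁ = 1.03 ft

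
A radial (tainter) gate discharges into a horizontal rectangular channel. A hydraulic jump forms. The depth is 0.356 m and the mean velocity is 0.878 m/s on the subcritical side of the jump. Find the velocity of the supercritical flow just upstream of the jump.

V₁ = 2.65 m/s

Fr₂ = V₂/√(g·y₂) = 0.878/√(9.81×0.356) = 0.470.
Applying the sequent-depth relation in reverse, y₁/y₂ = ½[√(1 + 8Fr₂²) − 1] = ½[√2.766 − 1] = 0.332.
y₁ = 0.332 × 0.356 = 0.118 m.
V₁ = q/y₁ = 0.313/0.118 = 2.65 m/s.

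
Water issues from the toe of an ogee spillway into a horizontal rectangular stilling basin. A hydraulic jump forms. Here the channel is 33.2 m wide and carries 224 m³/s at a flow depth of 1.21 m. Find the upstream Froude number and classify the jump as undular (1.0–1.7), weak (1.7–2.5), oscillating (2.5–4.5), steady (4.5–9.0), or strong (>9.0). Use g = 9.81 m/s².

q = Q/b = 224/33.2 = 6.75 m²/s; V₁ = q/y₁ = 5.58 m/s. Fr₁ = V₁/√(g·y₁) = 1.62.
Fr₁ = 1.62 lies in the undular range.

Fr₁ = 1.62; undular jump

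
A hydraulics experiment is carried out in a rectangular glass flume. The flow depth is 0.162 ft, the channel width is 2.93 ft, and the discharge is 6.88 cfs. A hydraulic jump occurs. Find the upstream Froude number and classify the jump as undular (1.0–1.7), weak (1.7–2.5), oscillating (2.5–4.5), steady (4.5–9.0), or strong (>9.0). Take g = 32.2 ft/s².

Fr₁ = 6.35; steady jump

q = Q/b = 6.88/2.93 = 2.35 ft²/s; V₁ = q/y₁ = 14.5 ft/s. Fr₁ = V₁/√(g·y₁) = 6.35.
Fr₁ = 6.35 lies in the steady range.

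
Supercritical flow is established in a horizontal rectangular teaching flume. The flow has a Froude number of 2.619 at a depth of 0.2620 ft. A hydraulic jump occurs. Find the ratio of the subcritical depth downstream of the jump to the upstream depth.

Fr₁ = 2.619 (given).
Conjugate-depth relation: y₂/y₁ = ½[√(1 + 8Fr₁²) − 1] = ½[√55.873 − 1] = 3.237.

y₂/y₁ = 3.237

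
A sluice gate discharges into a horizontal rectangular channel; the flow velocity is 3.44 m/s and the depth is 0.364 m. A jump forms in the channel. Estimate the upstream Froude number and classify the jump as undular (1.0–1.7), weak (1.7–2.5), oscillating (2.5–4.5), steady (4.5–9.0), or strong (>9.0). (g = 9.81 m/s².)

Fr₁ = V₁/√(g·y₁) = 3.44/√(9.81×0.364) = 1.82.
Fr₁ = 1.82 lies in the weak range.

Fr₁ = 1.82; weak jump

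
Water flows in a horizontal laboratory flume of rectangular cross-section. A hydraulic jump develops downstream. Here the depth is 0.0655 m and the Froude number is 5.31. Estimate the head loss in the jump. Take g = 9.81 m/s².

ΔE = 0.510 m

Fr₁ = 5.31 (given).
By Bélanger, y₂/y₁ = ½[√(1 + 8Fr₁²) − 1] = ½[√226.6 − 1] = 7.03.
y₂ = 7.03 × 0.0655 = 0.460 m.
Head loss: ΔE = (y₂ − y₁)³/(4y₁y₂) = (0.460 − 0.0655)³/(4×0.0655×0.460) = 0.0615/0.121 = 0.510 m.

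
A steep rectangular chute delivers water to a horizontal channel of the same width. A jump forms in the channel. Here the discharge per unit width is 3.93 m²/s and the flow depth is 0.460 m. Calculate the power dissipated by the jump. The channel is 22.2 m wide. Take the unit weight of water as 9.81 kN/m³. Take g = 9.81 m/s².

V₁ = q/y₁ = 3.93/0.460 = 8.54 m/s. Fr₁ = V₁/√(g·y₁) = 8.54/√(9.81×0.460) = 4.02.
From the momentum equation for a rectangular channel, y₂/y₁ = ½[√(1 + 8Fr₁²) − 1] = ½[√130.4 − 1] = 5.21.
y₂ = 5.21 × 0.460 = 2.40 m.
Head loss: ΔE = (y₂ − y₁)³/(4y₁y₂) = (2.40 − 0.460)³/(4×0.460×2.40) = 7.26/4.41 = 1.65 m.
Q = q·b = 3.93 × 22.2 = 87.2 m³/s. P = γ·Q·ΔE = 9.81 × 87.2 × 1.65 = 1409 kW.

P = 1409 kW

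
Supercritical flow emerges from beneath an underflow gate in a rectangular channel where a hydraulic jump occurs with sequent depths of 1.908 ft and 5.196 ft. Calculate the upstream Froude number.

Fr₁ = 2.252

For a rectangular channel the momentum equation gives q² = ½·g·y₁·y₂·(y₁ + y₂) = ½×32.2×1.908×5.196×7.104 = 1134.
q = √1134 = 33.67 ft²/s.
V₁ = q/y₁ = 17.65 ft/s; Fr₁ = V₁/√(g·y₁) = 2.252.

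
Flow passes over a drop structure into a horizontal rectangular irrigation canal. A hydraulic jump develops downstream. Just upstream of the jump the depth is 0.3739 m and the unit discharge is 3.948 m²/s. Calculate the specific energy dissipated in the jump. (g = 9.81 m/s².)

ΔE = 3.216 m

V₁ = q/y₁ = 3.948/0.3739 = 10.56 m/s. Fr₁ = V₁/√(g·y₁) = 10.56/√(9.81×0.3739) = 5.513.
Sequent-depth ratio: y₂/y₁ = ½[√(1 + 8Fr₁²) − 1] = ½[√244.17 − 1] = 7.313.
y₂ = 7.313 × 0.3739 = 2.734 m.
Head loss: ΔE = (y₂ − y₁)³/(4y₁y₂) = (2.734 − 0.3739)³/(4×0.3739×2.734) = 13.15/4.089 = 3.216 m.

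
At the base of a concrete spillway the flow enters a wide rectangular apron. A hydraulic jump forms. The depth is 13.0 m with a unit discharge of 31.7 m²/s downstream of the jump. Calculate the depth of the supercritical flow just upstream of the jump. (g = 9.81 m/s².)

V₂ = q/y₂ = 31.7/13.0 = 2.44 m/s; Fr₂ = V₂/√(g·y₂) = 0.216.
Applying the sequent-depth relation in reverse, y₁/y₂ = ½[√(1 + 8Fr₂²) − 1] = ½[√1.373 − 1] = 0.0859.
y₁ = 0.0859 × 13.0 = 1.12 m.

y₁ = 1.12 m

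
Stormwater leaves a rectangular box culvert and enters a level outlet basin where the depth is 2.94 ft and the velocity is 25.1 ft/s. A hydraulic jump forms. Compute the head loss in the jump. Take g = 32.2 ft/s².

ΔE = 2.40 ft

Fr₁ = V₁/√(g·y₁) = 25.1/√(32.2×2.94) = 2.58.
From the momentum equation for a rectangular channel, y₂/y₁ = ½[√(1 + 8Fr₁²) − 1] = ½[√54.24 − 1] = 3.18.
y₂ = 3.18 × 2.94 = 9.36 ft.
Head loss: ΔE = (y₂ − y₁)³/(4y₁y₂) = (9.36 − 2.94)³/(4×2.94×9.36) = 264/110 = 2.40 ft.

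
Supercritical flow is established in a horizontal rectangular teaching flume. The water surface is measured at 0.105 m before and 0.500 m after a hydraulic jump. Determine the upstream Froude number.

For a rectangular channel the momentum equation gives q² = ½·g·y₁·y₂·(y₁ + y₂) = ½×9.81×0.105×0.500×0.605 = 0.156.
q = √0.156 = 0.395 m²/s.
V₁ = q/y₁ = 3.76 m/s; Fr₁ = V₁/√(g·y₁) = 3.70.

Fr₁ = 3.70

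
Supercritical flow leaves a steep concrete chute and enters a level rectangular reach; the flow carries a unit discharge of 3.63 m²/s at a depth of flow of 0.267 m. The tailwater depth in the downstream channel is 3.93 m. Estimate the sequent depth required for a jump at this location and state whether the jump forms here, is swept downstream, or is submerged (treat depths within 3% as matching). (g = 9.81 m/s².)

V₁ = q/y₁ = 3.63/0.267 = 13.6 m/s. Fr₁ = V₁/√(g·y₁) = 13.6/√(9.81×0.267) = 8.40.
By Bélanger, y₂/y₁ = ½[√(1 + 8Fr₁²) − 1] = ½[√565.5 − 1] = 11.4.
y₂ = 11.4 × 0.267 = 3.04 m.
Tailwater y_tw = 3.93 m: y_tw > y₂, so the jump is submerged.

y₂ = 3.04 m; the jump is submerged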